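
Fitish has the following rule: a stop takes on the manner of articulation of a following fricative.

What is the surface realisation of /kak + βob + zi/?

[kaxβoβzi]

The rule targets /k/ (voiceless velar stop), which sits before the trigger /β/ (fricative).
Changing only its manner to fricative gives [x] — the voiceless velar fricative.
The same rule applies at the second boundary: /b/ → [β] next to /z/.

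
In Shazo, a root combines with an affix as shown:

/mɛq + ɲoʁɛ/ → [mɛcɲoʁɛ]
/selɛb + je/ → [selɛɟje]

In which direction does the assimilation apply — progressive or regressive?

regressive

Comparing underlying and surface forms, /q/ → [c] is the alternation; the neighbouring /ɲ/ is constant.
The change uvular → palatal matches the place of the following /ɲ/, identifying this as place assimilation.
The same holds elsewhere in the data: /b/ → [ɟ] before /j/ (bilabial → palatal, matching palatal) — only place changes, and always toward the following segment.
The trigger is the following segment, so the direction is regressive (anticipatory).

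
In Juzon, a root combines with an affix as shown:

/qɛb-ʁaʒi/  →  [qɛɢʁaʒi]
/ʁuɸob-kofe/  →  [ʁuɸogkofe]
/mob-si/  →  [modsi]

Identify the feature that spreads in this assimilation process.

Underlying /b/ is realised as [ɢ] next to /ʁ/; /ʁ/ itself does not change.
/b/ is bilabial while /ʁ/ is uvular; the output [ɢ] is uvular, matching the trigger — so the feature that spreads is place.
The other alternating forms pattern the same way: /b/ → [g] before /k/ (bilabial → velar, matching velar); /b/ → [d] before /s/ (bilabial → alveolar, matching alveolar) — only place changes, and always toward the following segment.

place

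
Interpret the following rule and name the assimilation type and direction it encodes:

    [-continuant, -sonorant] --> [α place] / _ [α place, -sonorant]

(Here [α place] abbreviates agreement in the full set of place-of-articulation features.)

regressive place assimilation

The rule copies the place features (abbreviated [place]) from the environment onto the target, so the assimilating feature is place.
Since the environment is written after the underscore, the trigger follows the target; the direction is regressive.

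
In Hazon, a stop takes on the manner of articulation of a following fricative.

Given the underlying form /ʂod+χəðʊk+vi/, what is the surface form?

The rule targets /d/ (voiced alveolar stop), which sits before the trigger /χ/ (fricative).
Changing only its manner to fricative gives [z] — the voiced alveolar fricative.
At the second juncture, /k/ likewise becomes [x] adjacent to /v/.

[ʂozχəðʊxvi]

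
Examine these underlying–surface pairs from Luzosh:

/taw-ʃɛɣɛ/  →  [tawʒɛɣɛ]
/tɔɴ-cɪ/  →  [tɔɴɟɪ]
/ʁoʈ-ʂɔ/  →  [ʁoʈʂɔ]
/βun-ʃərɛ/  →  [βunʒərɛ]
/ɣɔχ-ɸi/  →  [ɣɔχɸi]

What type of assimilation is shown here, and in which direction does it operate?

The segment that alternates is /ʃ/, which surfaces as [ʒ] when adjacent to /w/.
The change voiceless → voiced matches the voicing of the preceding /w/, identifying this as voicing assimilation.
Place and manner are unchanged, so the assimilation is partial, not total.
Checking the remaining alternations: /c/ → [ɟ] after /ɴ/ (voiceless → voiced, matching voiced); /ʃ/ → [ʒ] after /n/ (voiceless → voiced, matching voiced) — only voicing changes, and always toward the preceding segment.
Nothing changes in [ʁoʈʂɔ], [ɣɔχɸi]: there the adjacent consonants already agree in voicing (/ʂ/ and /ʈ/ are both voiceless; /ɸ/ and /χ/ are both voiceless), so these forms are consistent with the same rule.
The trigger is the preceding segment, so the direction is progressive (perseverative).

progressive voicing assimilation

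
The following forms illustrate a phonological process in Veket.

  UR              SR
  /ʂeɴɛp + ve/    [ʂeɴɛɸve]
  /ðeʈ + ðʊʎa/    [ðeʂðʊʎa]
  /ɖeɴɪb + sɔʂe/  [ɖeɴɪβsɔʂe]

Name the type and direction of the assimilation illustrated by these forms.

The segment that alternates is /p/, which surfaces as [ɸ] when adjacent to /v/.
/p/ is a stop while /v/ is a fricative; the output [ɸ] is a fricative, matching the trigger — so the feature that spreads is manner.
Place and voice are unchanged, so the assimilation is partial, not total.
The other alternating forms pattern the same way: /ʈ/ → [ʂ] before /ð/ (stop → fricative, matching a fricative); /b/ → [β] before /s/ (stop → fricative, matching a fricative) — only manner changes, and always toward the following segment.
Since the segment that changes precedes the conditioning segment, the assimilation is regressive.

regressive manner assimilation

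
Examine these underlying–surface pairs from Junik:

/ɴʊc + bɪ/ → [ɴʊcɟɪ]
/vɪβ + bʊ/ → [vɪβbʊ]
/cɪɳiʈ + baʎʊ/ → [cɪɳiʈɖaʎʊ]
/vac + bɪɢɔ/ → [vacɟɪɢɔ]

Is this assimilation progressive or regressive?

progressive

Comparing underlying and surface forms, /b/ → [ɟ] is the alternation; the neighbouring /c/ is constant.
/b/ is bilabial while /c/ is palatal; the output [ɟ] is palatal, matching the trigger — so the feature that spreads is place.
The other alternating form patterns the same way: /b/ → [ɖ] after /ʈ/ (bilabial → retroflex, matching retroflex) — only place changes, and always toward the preceding segment.
No alternation appears in [vɪβbʊ]: there the adjacent consonants already agree in place (/b/ and /β/ are both bilabial), so this form is consistent with the same rule.
Since the segment that changes follows the conditioning segment, the assimilation is progressive.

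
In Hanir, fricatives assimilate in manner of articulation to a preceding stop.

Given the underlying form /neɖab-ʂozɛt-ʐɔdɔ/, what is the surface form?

The rule targets /ʂ/ (voiceless retroflex fricative), which sits after the trigger /b/ (stop).
A voiceless retroflex stop is [ʈ], so the surface segment is [ʈ].
At the second juncture, /ʐ/ likewise becomes [ɖ] adjacent to /t/.

[neɖabʈozɛtɖɔdɔ]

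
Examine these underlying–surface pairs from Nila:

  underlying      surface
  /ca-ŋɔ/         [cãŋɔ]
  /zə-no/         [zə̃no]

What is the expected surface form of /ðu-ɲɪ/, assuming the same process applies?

The data show regressive nasality assimilation (vowel nasalisation): /a/ → [ã] before /ŋ/; /ə/ → [ə̃] before /n/ — a vowel is nasalised by an immediately following nasal consonant.
The vowel /u/ is adjacent to the following nasal /ɲ/, so it acquires [+nasal] and surfaces as [ũ].

[ðũɲɪ]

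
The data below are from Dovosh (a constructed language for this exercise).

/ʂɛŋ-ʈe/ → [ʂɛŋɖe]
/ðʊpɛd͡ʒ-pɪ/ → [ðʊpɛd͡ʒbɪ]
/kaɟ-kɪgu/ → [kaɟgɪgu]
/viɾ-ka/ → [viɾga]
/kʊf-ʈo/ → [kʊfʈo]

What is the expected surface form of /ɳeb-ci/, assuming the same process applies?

[ɳebɟi]

The data show progressive voicing assimilation: /ʈ/ → [ɖ] after /ŋ/; /p/ → [b] after /d͡ʒ/; /k/ → [g] after /ɟ/; /k/ → [g] after /ɾ/. In each pair only voicing changes, matching the preceding consonant, while place and manner stay constant.
No alternation appears in [kʊfʈo]: there the adjacent consonants already agree in voicing (/ʈ/ and /f/ are both voiceless), so this form is consistent with the same rule.
/c/ is a voiceless palatal stop. The preceding trigger /b/ is voiced, so /c/ must become voiced as well.
The voiced palatal stop is [ɟ], so /c/ → [ɟ].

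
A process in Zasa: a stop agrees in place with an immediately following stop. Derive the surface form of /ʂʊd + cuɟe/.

[ʂʊɟcuɟe]

/d/ is a voiced alveolar stop. The following trigger /c/ is palatal, so /d/ must become palatal as well.
A voiced palatal stop is [ɟ], so the surface segment is [ɟ].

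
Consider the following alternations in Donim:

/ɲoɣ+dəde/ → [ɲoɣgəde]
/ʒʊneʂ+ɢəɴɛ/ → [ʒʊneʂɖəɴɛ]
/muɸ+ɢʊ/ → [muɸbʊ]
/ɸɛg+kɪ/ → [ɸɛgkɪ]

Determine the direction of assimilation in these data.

The segment that alternates is /d/, which surfaces as [g] when adjacent to /ɣ/.
The change alveolar → velar matches the place of the preceding /ɣ/, identifying this as place assimilation.
The other alternating forms pattern the same way: /ɢ/ → [ɖ] after /ʂ/ (uvular → retroflex, matching retroflex); /ɢ/ → [b] after /ɸ/ (uvular → bilabial, matching bilabial) — only place changes, and always toward the preceding segment.
Nothing changes in [ɸɛgkɪ]: there the adjacent consonants already agree in place (/k/ and /g/ are both velar), so this form is consistent with the same rule.
Since the segment that changes follows the conditioning segment, the assimilation is progressive.

progressive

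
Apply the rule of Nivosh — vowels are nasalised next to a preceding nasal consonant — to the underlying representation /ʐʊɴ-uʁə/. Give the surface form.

/u/ sits next to the nasal /ɴ/ and is therefore nasalised to [ũ].

[ʐʊɴũʁə]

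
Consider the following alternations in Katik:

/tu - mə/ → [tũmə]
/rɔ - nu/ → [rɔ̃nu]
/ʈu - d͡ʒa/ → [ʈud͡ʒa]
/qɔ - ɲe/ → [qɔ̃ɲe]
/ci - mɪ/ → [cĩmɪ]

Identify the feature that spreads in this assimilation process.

The vowel /u/ surfaces as nasalised [ũ] next to the following nasal /m/ — it has acquired the [+nasal] feature of its neighbour.
Likewise in the remaining data: /ɔ/ → [ɔ̃] before /n/; /ɔ/ → [ɔ̃] before /ɲ/; /i/ → [ĩ] before /m/ — each time a vowel is nasalised next to a following nasal.
No change occurs in [ʈud͡ʒa] because the vowel at the boundary is adjacent to an oral consonant, not a nasal (/u/ next to /d͡ʒ/).

nasality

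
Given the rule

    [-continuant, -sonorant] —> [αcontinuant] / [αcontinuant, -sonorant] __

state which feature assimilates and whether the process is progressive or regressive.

The rule copies [continuant] (continuancy) from the environment onto the target stops; since [±continuant] encodes the stop/fricative manner contrast, the assimilating dimension is manner.
Since the environment is written before the underscore, the trigger precedes the target; the direction is progressive.

progressive manner assimilation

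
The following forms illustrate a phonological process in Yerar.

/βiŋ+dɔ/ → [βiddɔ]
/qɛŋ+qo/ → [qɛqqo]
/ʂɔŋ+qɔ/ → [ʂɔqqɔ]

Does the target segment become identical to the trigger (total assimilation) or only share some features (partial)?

total assimilation

The segment that alternates is /ŋ/, which surfaces as [d] when adjacent to /d/.
The output [d] is identical to the trigger /d/ — every feature (place, manner, voicing) has been copied — so this is total assimilation.
The other form behaves the same way: /ŋ/ → [q] before /q/ — in each case the output is a copy of the following consonant.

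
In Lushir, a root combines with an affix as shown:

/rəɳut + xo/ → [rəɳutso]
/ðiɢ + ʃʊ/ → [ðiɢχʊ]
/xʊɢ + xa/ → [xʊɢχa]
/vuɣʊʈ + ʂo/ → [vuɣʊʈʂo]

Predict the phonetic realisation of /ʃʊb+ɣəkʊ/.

The data show progressive place assimilation: /x/ → [s] after /t/; /ʃ/ → [χ] after /ɢ/; /x/ → [χ] after /ɢ/. In each pair only place changes, matching the preceding consonant, while manner and voice stay constant.
No alternation appears in [vuɣʊʈʂo]: there the adjacent consonants already agree in place (/ʂ/ and /ʈ/ are both retroflex), so this form is consistent with the same rule.
/ɣ/ is a voiced velar fricative. The preceding trigger /b/ is bilabial, so /ɣ/ must become bilabial as well.
The voiced bilabial fricative is [β], so /ɣ/ → [β].

[ʃʊbβəkʊ]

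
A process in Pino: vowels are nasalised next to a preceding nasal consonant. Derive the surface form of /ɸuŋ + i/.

The vowel /i/ is adjacent to the preceding nasal /ŋ/, so it acquires [+nasal] and surfaces as [ĩ].

[ɸuŋĩ]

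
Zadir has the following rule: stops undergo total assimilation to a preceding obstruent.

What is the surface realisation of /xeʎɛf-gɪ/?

/g/ is the segment targeted by the rule; it sits immediately after /f/, so it assimilates completely and surfaces as [f].

[xeʎɛffɪ]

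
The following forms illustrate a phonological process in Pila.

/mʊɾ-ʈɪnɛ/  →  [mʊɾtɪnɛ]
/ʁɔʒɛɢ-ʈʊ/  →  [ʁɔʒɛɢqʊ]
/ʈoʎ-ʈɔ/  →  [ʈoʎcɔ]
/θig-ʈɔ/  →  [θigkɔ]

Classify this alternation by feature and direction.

Comparing underlying and surface forms, /ʈ/ → [t] is the alternation; the neighbouring /ɾ/ is constant.
/ʈ/ is retroflex while /ɾ/ is alveolar; the output [t] is alveolar, matching the trigger — so the feature that spreads is place.
Manner and voice are unchanged, so the assimilation is partial, not total.
The other alternating forms pattern the same way: /ʈ/ → [q] after /ɢ/ (retroflex → uvular, matching uvular); /ʈ/ → [c] after /ʎ/ (retroflex → palatal, matching palatal); /ʈ/ → [k] after /g/ (retroflex → velar, matching velar) — only place changes, and always toward the preceding segment.
The trigger is the preceding segment, so the direction is progressive (perseverative).

progressive place assimilation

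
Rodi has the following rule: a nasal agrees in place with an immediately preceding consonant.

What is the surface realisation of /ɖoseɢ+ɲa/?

The rule targets /ɲ/ (voiced palatal nasal), which sits after the trigger /ɢ/ (uvular).
The voiced uvular nasal is [ɴ], so /ɲ/ → [ɴ].

[ɖoseɢɴa]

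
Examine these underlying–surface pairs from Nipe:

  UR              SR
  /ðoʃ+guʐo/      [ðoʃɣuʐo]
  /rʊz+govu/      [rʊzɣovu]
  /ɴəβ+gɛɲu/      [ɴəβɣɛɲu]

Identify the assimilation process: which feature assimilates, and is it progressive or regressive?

progressive manner assimilation

Underlying /g/ is realised as [ɣ] next to /ʃ/; /ʃ/ itself does not change.
/g/ is a stop while /ʃ/ is a fricative; the output [ɣ] is a fricative, matching the trigger — so the feature that spreads is manner.
Place and voice are unchanged, so the assimilation is partial, not total.
The same holds elsewhere in the data: /g/ → [ɣ] after /z/ (stop → fricative, matching a fricative); /g/ → [ɣ] after /β/ (stop → fricative, matching a fricative) — only manner changes, and always toward the preceding segment.
Since the segment that changes follows the conditioning segment, the assimilation is progressive.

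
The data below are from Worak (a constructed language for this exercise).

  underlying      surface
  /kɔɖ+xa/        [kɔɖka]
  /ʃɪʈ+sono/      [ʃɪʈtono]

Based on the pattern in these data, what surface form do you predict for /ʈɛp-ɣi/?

[ʈɛpgi]

The data show progressive manner assimilation: /x/ → [k] after /ɖ/; /s/ → [t] after /ʈ/. In each pair only manner changes, matching the preceding consonant, while place and voice stay constant.
/ɣ/ is a voiced velar fricative. The preceding trigger /p/ is a stop, so /ɣ/ must become a stop as well.
Changing only its manner to stop gives [g] — the voiced velar stop.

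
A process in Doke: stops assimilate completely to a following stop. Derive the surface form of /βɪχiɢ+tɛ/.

[βɪχittɛ]

/ɢ/ is the segment targeted by the rule; it sits immediately before /t/, so it assimilates completely and surfaces as [t].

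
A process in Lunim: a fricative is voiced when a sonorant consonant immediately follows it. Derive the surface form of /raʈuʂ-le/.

The rule targets /ʂ/ (voiceless retroflex fricative), which sits before the trigger /l/ (voiced).
The voiced retroflex fricative is [ʐ], so /ʂ/ → [ʐ].

[raʈuʐle]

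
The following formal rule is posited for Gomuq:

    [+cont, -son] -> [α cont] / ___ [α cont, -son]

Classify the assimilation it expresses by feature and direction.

regressive manner assimilation

The rule copies [cont] (continuancy) from the environment onto the target fricatives; since [±cont] encodes the stop/fricative manner contrast, the assimilating dimension is manner.
The conditioning segment sits to the right of the focus bar, meaning the trigger follows the segment that changes — regressive assimilation.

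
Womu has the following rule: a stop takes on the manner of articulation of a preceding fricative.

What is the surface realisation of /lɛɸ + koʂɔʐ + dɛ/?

/k/ is a voiceless velar stop. The preceding trigger /ɸ/ is a fricative, so /k/ must become a fricative as well.
A voiceless velar fricative is [x], so the surface segment is [x].
At the second juncture, /d/ likewise becomes [z] adjacent to /ʐ/.

[lɛɸxoʂɔʐzɛ]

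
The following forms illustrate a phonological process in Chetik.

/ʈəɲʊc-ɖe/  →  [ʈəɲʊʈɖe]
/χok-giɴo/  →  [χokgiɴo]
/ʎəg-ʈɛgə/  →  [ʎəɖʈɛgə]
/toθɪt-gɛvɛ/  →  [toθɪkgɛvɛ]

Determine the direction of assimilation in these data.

regressive

Comparing underlying and surface forms, /c/ → [ʈ] is the alternation; the neighbouring /ɖ/ is constant.
/c/ is palatal while /ɖ/ is retroflex; the output [ʈ] is retroflex, matching the trigger — so the feature that spreads is place.
The same holds elsewhere in the data: /g/ → [ɖ] before /ʈ/ (velar → retroflex, matching retroflex); /t/ → [k] before /g/ (alveolar → velar, matching velar) — only place changes, and always toward the following segment.
No alternation appears in [χokgiɴo]: there the adjacent consonants already agree in place (/k/ and /g/ are both velar), so this form is consistent with the same rule.
The trigger is the following segment, so the direction is regressive (anticipatory).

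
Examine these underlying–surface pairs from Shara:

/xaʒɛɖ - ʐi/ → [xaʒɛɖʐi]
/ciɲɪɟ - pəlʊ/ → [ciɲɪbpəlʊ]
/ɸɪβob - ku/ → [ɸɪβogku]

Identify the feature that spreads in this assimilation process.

place

The segment that alternates is /ɟ/, which surfaces as [b] when adjacent to /p/.
The change palatal → bilabial matches the place of the following /p/, identifying this as place assimilation.
Checking the remaining alternation: /b/ → [g] before /k/ (bilabial → velar, matching velar) — only place changes, and always toward the following segment.
No alternation appears in [xaʒɛɖʐi]: there the adjacent consonants already agree in place (/ɖ/ and /ʐ/ are both retroflex), so this form is consistent with the same rule.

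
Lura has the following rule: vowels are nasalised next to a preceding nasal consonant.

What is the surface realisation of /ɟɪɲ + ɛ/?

[ɟɪɲɛ̃]

The vowel /ɛ/ is adjacent to the preceding nasal /ɲ/, so it acquires [+nasal] and surfaces as [ɛ̃].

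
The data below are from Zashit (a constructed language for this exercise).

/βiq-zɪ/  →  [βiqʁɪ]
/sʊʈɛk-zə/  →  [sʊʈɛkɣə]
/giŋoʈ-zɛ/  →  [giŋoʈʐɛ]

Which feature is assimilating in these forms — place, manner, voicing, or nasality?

place

The segment that alternates is /z/, which surfaces as [ʁ] when adjacent to /q/.
/z/ is alveolar while /q/ is uvular; the output [ʁ] is uvular, matching the trigger — so the feature that spreads is place.
The other alternating forms pattern the same way: /z/ → [ɣ] after /k/ (alveolar → velar, matching velar); /z/ → [ʐ] after /ʈ/ (alveolar → retroflex, matching retroflex) — only place changes, and always toward the preceding segment.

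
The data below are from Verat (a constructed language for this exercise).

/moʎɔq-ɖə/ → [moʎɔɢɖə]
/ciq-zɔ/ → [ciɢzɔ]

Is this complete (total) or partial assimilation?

partial assimilation

Underlying /q/ is realised as [ɢ] next to /ɖ/; /ɖ/ itself does not change.
/q/ is voiceless while /ɖ/ is voiced; the output [ɢ] is voiced, matching the trigger — so the feature that spreads is voicing.
Place and manner are unchanged, so the assimilation is partial, not total.
The same holds elsewhere in the data: /q/ → [ɢ] before /z/ (voiceless → voiced, matching voiced) — only voicing changes, and always toward the following segment.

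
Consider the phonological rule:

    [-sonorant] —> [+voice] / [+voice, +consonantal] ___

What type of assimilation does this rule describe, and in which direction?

progressive voicing assimilation

The target ([-sonorant], obstruents) acquires [+voice] next to a voiced consonant ([+voice, +consonantal]) — it takes on the voicing of its neighbour, so the feature that spreads is voicing.
The conditioning segment sits to the left of the focus bar, meaning the trigger precedes the segment that changes — progressive assimilation.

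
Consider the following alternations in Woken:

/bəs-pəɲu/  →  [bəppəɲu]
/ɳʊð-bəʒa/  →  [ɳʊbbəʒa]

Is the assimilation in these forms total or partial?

Comparing underlying and surface forms, /s/ → [p] is the alternation; the neighbouring /p/ is constant.
The output [p] is identical to the trigger /p/ — every feature (place, manner, voicing) has been copied — so this is total assimilation.
The other form behaves the same way: /ð/ → [b] before /b/ — in each case the output is a copy of the following consonant.

total assimilation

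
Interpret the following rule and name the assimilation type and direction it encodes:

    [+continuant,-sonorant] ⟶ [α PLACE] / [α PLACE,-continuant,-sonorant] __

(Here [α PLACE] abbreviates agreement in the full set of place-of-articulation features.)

progressive place assimilation

The shared variable α links the value of the place features (abbreviated [PLACE]) on the target to the same value on the neighbouring segment, so place is the feature that assimilates.
Since the environment is written before the underscore, the trigger precedes the target; the direction is progressive.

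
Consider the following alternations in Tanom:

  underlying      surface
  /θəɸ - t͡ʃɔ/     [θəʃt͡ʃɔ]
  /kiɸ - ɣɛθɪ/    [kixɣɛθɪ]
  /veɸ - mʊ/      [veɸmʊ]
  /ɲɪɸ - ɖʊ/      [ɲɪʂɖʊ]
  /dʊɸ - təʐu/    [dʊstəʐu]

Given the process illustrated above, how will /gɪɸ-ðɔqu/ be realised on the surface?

The data show regressive place assimilation: /ɸ/ → [ʃ] before /t͡ʃ/; /ɸ/ → [x] before /ɣ/; /ɸ/ → [ʂ] before /ɖ/; /ɸ/ → [s] before /t/. In each pair only place changes, matching the following consonant, while manner and voice stay constant.
No alternation appears in [veɸmʊ]: there the adjacent consonants already agree in place (/ɸ/ and /m/ are both bilabial), so this form is consistent with the same rule.
/ɸ/ is a voiceless bilabial fricative. The following trigger /ð/ is dental, so /ɸ/ must become dental as well.
Changing only its place to dental gives [θ] — the voiceless dental fricative.

[gɪθðɔqu]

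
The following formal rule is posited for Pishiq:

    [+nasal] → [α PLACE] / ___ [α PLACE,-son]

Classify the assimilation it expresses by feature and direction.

regressive place assimilation

The rule copies the place features (abbreviated [PLACE]) from the environment onto the target, so the assimilating feature is place.
Since the environment is written after the underscore, the trigger follows the target; the direction is regressive.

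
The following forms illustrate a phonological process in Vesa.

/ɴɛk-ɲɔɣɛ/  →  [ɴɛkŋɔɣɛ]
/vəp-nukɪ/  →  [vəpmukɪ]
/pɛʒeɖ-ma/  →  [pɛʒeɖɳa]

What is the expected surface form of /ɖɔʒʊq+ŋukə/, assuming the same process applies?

[ɖɔʒʊqɴukə]

The data show progressive place assimilation: /ɲ/ → [ŋ] after /k/; /n/ → [m] after /p/; /m/ → [ɳ] after /ɖ/. In each pair only place changes, matching the preceding consonant, while manner and voice stay constant.
The rule targets /ŋ/ (voiced velar nasal), which sits after the trigger /q/ (uvular).
The voiced uvular nasal is [ɴ], so /ŋ/ → [ɴ].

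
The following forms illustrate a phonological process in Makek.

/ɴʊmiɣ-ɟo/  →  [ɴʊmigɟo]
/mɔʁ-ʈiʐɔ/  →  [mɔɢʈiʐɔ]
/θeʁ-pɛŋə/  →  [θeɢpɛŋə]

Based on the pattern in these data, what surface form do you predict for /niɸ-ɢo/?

The data show regressive manner assimilation: /ɣ/ → [g] before /ɟ/; /ʁ/ → [ɢ] before /ʈ/; /ʁ/ → [ɢ] before /p/. In each pair only manner changes, matching the following consonant, while place and voice stay constant.
/ɸ/ is a voiceless bilabial fricative. The following trigger /ɢ/ is a stop, so /ɸ/ must become a stop as well.
A voiceless bilabial stop is [p], so the surface segment is [p].

[nipɢo]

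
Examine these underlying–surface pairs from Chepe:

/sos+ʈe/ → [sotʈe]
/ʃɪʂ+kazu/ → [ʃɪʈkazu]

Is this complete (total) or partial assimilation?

partial assimilation

The segment that alternates is /s/, which surfaces as [t] when adjacent to /ʈ/.
/s/ is a fricative while /ʈ/ is a stop; the output [t] is a stop, matching the trigger — so the feature that spreads is manner.
Place and voice are unchanged, so the assimilation is partial, not total.
The same holds elsewhere in the data: /ʂ/ → [ʈ] before /k/ (fricative → stop, matching a stop) — only manner changes, and always toward the following segment.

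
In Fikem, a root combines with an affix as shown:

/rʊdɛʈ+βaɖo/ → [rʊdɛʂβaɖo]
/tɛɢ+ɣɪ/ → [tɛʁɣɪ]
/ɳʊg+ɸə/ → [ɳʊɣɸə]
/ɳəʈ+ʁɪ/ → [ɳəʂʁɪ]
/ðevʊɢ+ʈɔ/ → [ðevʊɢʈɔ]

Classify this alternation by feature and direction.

regressive manner assimilation

Underlying /ʈ/ is realised as [ʂ] next to /β/; /β/ itself does not change.
/ʈ/ is a stop while /β/ is a fricative; the output [ʂ] is a fricative, matching the trigger — so the feature that spreads is manner.
Place and voice are unchanged, so the assimilation is partial, not total.
The same holds elsewhere in the data: /ɢ/ → [ʁ] before /ɣ/ (stop → fricative, matching a fricative); /g/ → [ɣ] before /ɸ/ (stop → fricative, matching a fricative); /ʈ/ → [ʂ] before /ʁ/ (stop → fricative, matching a fricative) — only manner changes, and always toward the following segment.
Nothing changes in [ðevʊɢʈɔ]: there the adjacent consonants already agree in manner (/ɢ/ and /ʈ/ are both stops), so this form is consistent with the same rule.
Since the segment that changes precedes the conditioning segment, the assimilation is regressive.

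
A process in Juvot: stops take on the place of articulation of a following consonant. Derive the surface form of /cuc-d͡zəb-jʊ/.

[cutd͡zəɟjʊ]

/c/ is a voiceless palatal stop. The following trigger /d͡z/ is alveolar, so /c/ must become alveolar as well.
Changing only its place to alveolar gives [t] — the voiceless alveolar stop.
At the second juncture, /b/ likewise becomes [ɟ] adjacent to /j/.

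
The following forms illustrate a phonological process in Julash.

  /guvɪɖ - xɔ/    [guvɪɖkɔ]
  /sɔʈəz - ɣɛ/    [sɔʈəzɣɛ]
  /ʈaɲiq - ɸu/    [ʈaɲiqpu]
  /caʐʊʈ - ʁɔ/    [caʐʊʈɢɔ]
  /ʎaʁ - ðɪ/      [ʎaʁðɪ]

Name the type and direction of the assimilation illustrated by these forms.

progressive manner assimilation

The segment that alternates is /x/, which surfaces as [k] when adjacent to /ɖ/.
The change fricative → stop matches the manner of the preceding /ɖ/, identifying this as manner assimilation.
Place and voice are unchanged, so the assimilation is partial, not total.
The other alternating forms pattern the same way: /ɸ/ → [p] after /q/ (fricative → stop, matching a stop); /ʁ/ → [ɢ] after /ʈ/ (fricative → stop, matching a stop) — only manner changes, and always toward the preceding segment.
No alternation appears in [sɔʈəzɣɛ], [ʎaʁðɪ]: there the adjacent consonants already agree in manner (/ɣ/ and /z/ are both fricatives; /ð/ and /ʁ/ are both fricatives), so these forms are consistent with the same rule.
The trigger is the preceding segment, so the direction is progressive (perseverative).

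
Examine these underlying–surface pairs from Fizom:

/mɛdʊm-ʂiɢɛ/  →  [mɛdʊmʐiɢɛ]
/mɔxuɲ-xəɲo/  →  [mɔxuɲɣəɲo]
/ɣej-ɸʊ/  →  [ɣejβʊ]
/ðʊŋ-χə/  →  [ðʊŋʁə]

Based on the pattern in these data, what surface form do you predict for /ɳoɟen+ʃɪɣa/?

[ɳoɟenʒɪɣa]

The data show progressive voicing assimilation: /ʂ/ → [ʐ] after /m/; /x/ → [ɣ] after /ɲ/; /ɸ/ → [β] after /j/; /χ/ → [ʁ] after /ŋ/. In each pair only voicing changes, matching the preceding consonant, while place and manner stay constant.
/ʃ/ is a voiceless postalveolar fricative. The preceding trigger /n/ is voiced, so /ʃ/ must become voiced as well.
Changing only its voicing to voiced gives [ʒ] — the voiced postalveolar fricative.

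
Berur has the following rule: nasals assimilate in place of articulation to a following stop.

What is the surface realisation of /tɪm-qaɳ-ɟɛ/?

/m/ is a voiced bilabial nasal. The following trigger /q/ is uvular, so /m/ must become uvular as well.
A voiced uvular nasal is [ɴ], so the surface segment is [ɴ].
The same rule applies at the second boundary: /ɳ/ → [ɲ] next to /ɟ/.

[tɪɴqaɲɟɛ]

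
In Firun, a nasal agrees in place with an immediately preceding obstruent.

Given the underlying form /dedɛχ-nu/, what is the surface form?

/n/ is a voiced alveolar nasal. The preceding trigger /χ/ is uvular, so /n/ must become uvular as well.
The voiced uvular nasal is [ɴ], so /n/ → [ɴ].

[dedɛχɴu]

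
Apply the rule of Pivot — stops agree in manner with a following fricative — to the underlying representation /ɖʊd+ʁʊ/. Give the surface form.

[ɖʊzʁʊ]

/d/ is a voiced alveolar stop. The following trigger /ʁ/ is a fricative, so /d/ must become a fricative as well.
A voiced alveolar fricative is [z], so the surface segment is [z].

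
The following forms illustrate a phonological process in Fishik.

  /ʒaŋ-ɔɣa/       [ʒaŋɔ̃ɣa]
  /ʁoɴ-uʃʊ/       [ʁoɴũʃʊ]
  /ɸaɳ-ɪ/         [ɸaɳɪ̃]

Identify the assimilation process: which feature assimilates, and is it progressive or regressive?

progressive nasality assimilation (vowel nasalisation)

The vowel /ɔ/ surfaces as nasalised [ɔ̃] next to the preceding nasal /ŋ/ — it has acquired the [+nasal] feature of its neighbour.
Likewise in the remaining data: /u/ → [ũ] after /ɴ/; /ɪ/ → [ɪ̃] after /ɳ/ — each time a vowel is nasalised next to a preceding nasal.
Because the conditioning nasal is to the left of the vowel that changes, the process is progressive (perseverative).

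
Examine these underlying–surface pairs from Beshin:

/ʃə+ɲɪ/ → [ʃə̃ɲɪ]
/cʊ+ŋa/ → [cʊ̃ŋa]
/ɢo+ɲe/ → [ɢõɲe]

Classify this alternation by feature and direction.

The vowel /ə/ surfaces as nasalised [ə̃] next to the following nasal /ɲ/ — it has acquired the [+nasal] feature of its neighbour.
Likewise in the remaining data: /ʊ/ → [ʊ̃] before /ŋ/; /o/ → [õ] before /ɲ/ — each time a vowel is nasalised next to a following nasal.
Because the conditioning nasal is to the right of the vowel that changes, the process is regressive (anticipatory).

regressive nasality assimilation (vowel nasalisation)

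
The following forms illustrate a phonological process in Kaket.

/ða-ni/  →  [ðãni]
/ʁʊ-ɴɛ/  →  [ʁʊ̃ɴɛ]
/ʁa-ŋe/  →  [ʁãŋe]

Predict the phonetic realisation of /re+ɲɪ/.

The data show regressive nasality assimilation (vowel nasalisation): /a/ → [ã] before /n/; /ʊ/ → [ʊ̃] before /ɴ/; /a/ → [ã] before /ŋ/ — a vowel is nasalised by an immediately following nasal consonant.
/e/ sits next to the nasal /ɲ/ and is therefore nasalised to [ẽ].

[rẽɲɪ]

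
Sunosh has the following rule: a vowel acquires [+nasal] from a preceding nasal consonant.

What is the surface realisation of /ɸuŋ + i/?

[ɸuŋĩ]

The vowel /i/ is adjacent to the preceding nasal /ŋ/, so it acquires [+nasal] and surfaces as [ĩ].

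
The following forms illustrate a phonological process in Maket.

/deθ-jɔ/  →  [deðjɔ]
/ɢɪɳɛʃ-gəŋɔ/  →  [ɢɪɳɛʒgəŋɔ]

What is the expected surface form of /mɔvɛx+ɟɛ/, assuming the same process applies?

[mɔvɛɣɟɛ]

The data show regressive voicing assimilation: /θ/ → [ð] before /j/; /ʃ/ → [ʒ] before /g/. In each pair only voicing changes, matching the following consonant, while place and manner stay constant.
The rule targets /x/ (voiceless velar fricative), which sits before the trigger /ɟ/ (voiced).
A voiced velar fricative is [ɣ], so the surface segment is [ɣ].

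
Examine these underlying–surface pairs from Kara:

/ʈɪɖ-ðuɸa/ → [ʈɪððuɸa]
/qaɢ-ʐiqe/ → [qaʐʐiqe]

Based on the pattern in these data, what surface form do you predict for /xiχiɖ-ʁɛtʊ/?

[xiχiʁʁɛtʊ]

The data show regressive total assimilation (/ɖ/ → [ð] before /ð/; /ɢ/ → [ʐ] before /ʐ/): in every case the target segment becomes identical to its following neighbour, copying more than a single feature.
/ɖ/ is the segment targeted by the rule; it sits immediately before /ʁ/, so it assimilates completely and surfaces as [ʁ].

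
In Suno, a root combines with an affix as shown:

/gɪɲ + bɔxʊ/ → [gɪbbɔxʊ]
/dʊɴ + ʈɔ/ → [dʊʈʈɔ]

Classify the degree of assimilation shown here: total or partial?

total assimilation

The segment that alternates is /ɲ/, which surfaces as [b] when adjacent to /b/.
The output [b] is identical to the trigger /b/ — every feature (place, manner, voicing) has been copied — so this is total assimilation.
The remaining alternation confirms this: /ɴ/ → [ʈ] before /ʈ/ — in each case the output is a copy of the following consonant.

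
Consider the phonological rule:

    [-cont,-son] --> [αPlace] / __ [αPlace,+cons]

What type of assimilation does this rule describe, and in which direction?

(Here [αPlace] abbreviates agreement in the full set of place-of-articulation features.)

The rule copies the place features (abbreviated [Place]) from the environment onto the target, so the assimilating feature is place.
The conditioning segment sits to the right of the focus bar, meaning the trigger follows the segment that changes — regressive assimilation.

regressive place assimilation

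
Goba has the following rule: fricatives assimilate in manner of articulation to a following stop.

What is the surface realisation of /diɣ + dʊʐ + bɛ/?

/ɣ/ is a voiced velar fricative. The following trigger /d/ is a stop, so /ɣ/ must become a stop as well.
The voiced velar stop is [g], so /ɣ/ → [g].
At the second juncture, /ʐ/ likewise becomes [ɖ] adjacent to /b/.

[digdʊɖbɛ]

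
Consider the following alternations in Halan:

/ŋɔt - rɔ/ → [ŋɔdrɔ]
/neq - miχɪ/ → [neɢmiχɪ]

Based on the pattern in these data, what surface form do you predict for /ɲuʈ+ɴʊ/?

The data show regressive voicing assimilation: /t/ → [d] before /r/; /q/ → [ɢ] before /m/. In each pair only voicing changes, matching the following consonant, while place and manner stay constant.
/ʈ/ is a voiceless retroflex stop. The following trigger /ɴ/ is voiced, so /ʈ/ must become voiced as well.
A voiced retroflex stop is [ɖ], so the surface segment is [ɖ].

[ɲuɖɴʊ]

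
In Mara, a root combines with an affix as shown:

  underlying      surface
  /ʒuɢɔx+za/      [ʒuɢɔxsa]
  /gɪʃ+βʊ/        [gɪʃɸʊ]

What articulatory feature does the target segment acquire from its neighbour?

voicing

The segment that alternates is /z/, which surfaces as [s] when adjacent to /x/.
/z/ is voiced while /x/ is voiceless; the output [s] is voiceless, matching the trigger — so the feature that spreads is voicing.
Checking the remaining alternation: /β/ → [ɸ] after /ʃ/ (voiced → voiceless, matching voiceless) — only voicing changes, and always toward the preceding segment.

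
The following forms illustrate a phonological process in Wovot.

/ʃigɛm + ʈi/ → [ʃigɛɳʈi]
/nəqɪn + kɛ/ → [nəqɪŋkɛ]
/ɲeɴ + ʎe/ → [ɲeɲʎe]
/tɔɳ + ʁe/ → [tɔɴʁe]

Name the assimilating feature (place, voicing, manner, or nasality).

place

Comparing underlying and surface forms, /m/ → [ɳ] is the alternation; the neighbouring /ʈ/ is constant.
/m/ is bilabial while /ʈ/ is retroflex; the output [ɳ] is retroflex, matching the trigger — so the feature that spreads is place.
The other alternating forms pattern the same way: /n/ → [ŋ] before /k/ (alveolar → velar, matching velar); /ɴ/ → [ɲ] before /ʎ/ (uvular → palatal, matching palatal); /ɳ/ → [ɴ] before /ʁ/ (retroflex → uvular, matching uvular) — only place changes, and always toward the following segment.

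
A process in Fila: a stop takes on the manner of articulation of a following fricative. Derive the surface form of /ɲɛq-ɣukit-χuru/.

[ɲɛχɣukisχuru]

The rule targets /q/ (voiceless uvular stop), which sits before the trigger /ɣ/ (fricative).
Changing only its manner to fricative gives [χ] — the voiceless uvular fricative.
At the second juncture, /t/ likewise becomes [s] adjacent to /χ/.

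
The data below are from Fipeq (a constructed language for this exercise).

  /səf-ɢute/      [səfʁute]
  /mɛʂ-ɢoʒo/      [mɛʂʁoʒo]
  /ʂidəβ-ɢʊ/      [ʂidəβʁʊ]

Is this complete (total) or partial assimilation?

partial assimilation

Underlying /ɢ/ is realised as [ʁ] next to /f/; /f/ itself does not change.
The change stop → fricative matches the manner of the preceding /f/, identifying this as manner assimilation.
Place and voice are unchanged, so the assimilation is partial, not total.
The other alternating forms pattern the same way: /ɢ/ → [ʁ] after /ʂ/ (stop → fricative, matching a fricative); /ɢ/ → [ʁ] after /β/ (stop → fricative, matching a fricative) — only manner changes, and always toward the preceding segment.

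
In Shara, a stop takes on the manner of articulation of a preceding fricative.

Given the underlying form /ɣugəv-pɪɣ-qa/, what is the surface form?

[ɣugəvɸɪɣχa]

The rule targets /p/ (voiceless bilabial stop), which sits after the trigger /v/ (fricative).
The voiceless bilabial fricative is [ɸ], so /p/ → [ɸ].
The same rule applies at the second boundary: /q/ → [χ] next to /ɣ/.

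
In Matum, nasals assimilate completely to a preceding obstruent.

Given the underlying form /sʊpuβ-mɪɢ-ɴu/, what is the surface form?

/m/ is the segment targeted by the rule; it sits immediately after /β/, so it assimilates completely and surfaces as [β].
The same rule applies at the second boundary: /ɴ/ → [ɢ] next to /ɢ/.

[sʊpuββɪɢɢu]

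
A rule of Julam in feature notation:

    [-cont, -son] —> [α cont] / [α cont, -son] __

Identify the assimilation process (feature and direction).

The rule copies [cont] (continuancy) from the environment onto the target stops; since [±cont] encodes the stop/fricative manner contrast, the assimilating dimension is manner.
The conditioning segment sits to the left of the focus bar, meaning the trigger precedes the segment that changes — progressive assimilation.

progressive manner assimilation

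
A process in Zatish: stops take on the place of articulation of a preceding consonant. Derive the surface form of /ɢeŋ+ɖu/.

/ɖ/ is a voiced retroflex stop. The preceding trigger /ŋ/ is velar, so /ɖ/ must become velar as well.
Changing only its place to velar gives [g] — the voiced velar stop.

[ɢeŋgu]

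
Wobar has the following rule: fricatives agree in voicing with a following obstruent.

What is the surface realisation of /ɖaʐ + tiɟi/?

[ɖaʂtiɟi]

/ʐ/ is a voiced retroflex fricative. The following trigger /t/ is voiceless, so /ʐ/ must become voiceless as well.
The voiceless retroflex fricative is [ʂ], so /ʐ/ → [ʂ].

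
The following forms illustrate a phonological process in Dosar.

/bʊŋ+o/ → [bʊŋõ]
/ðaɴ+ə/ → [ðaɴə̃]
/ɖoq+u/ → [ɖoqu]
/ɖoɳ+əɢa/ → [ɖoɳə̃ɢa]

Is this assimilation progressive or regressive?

progressive

The vowel /o/ surfaces as nasalised [õ] next to the preceding nasal /ŋ/ — it has acquired the [+nasal] feature of its neighbour.
Likewise in the remaining data: /ə/ → [ə̃] after /ɴ/; /ə/ → [ə̃] after /ɳ/ — each time a vowel is nasalised next to a preceding nasal.
No change occurs in [ɖoqu] because the vowel at the boundary is adjacent to an oral consonant, not a nasal (/u/ next to /q/).
Because the conditioning nasal is to the left of the vowel that changes, the process is progressive (perseverative).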